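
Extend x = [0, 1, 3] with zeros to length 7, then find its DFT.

Original 3-point DFT: [4, -2.0000+1.7321i, -2.0000-1.7321i]
Zero-padded 7-point DFT provides frequency interpolation.

DFT_7([x, 0, ...]) = [4, -0.0441-3.7066i, -2.9254+0.3267i, 0.9695+1.9116i, 0.9695-1.9116i, -2.9254-0.3267i, -0.0441+3.7066i]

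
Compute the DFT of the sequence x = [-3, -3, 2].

X[k] = Σ(n=0 to 2) x[n] · ω_3^(nk)
where ω_3 = e^(-2πi/3)

Computing each X[k]:
X[0] = -4
X[1] = -2.5000+4.3301i
X[2] = -2.5000-4.3301i

X = [-4, -2.5000+4.3301i, -2.5000-4.3301i]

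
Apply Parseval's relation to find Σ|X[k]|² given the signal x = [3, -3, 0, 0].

Parseval: Σ|x[n]|² = (1/N)Σ|X[k]|², so Σ|X[k]|² = N·Σ|x[n]|² = 4·18.0000

Σ|X[k]|² = N·Σ|x[n]|² = 4·18.0000 = 72.0000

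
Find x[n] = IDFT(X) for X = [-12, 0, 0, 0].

x[n] = (1/4) Σ(k=0 to 3) X[k] · e^(2πikn/4)

Computing each x[n]:
x[0] = -3
x[1] = -3
x[2] = -3
x[3] = -3

x = [-3, -3, -3, -3]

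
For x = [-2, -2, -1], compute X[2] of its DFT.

X[2] = Σ(n=0 to 2) x[n] · ω_3^(2n) where ω_3 = e^(-2πi/3)
= (-2)·ω_3^0 + (-2)·ω_3^2 + (-1)·ω_3^4

X[2] = -0.5000-0.8660i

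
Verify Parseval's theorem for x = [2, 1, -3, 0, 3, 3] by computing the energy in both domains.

Time domain:
Σ|x[n]|² = |2|² + |1|² + |-3|² + |0|² + |3|² + |3|² = 32.0000

Frequency domain:
(1/6)Σ|X[k]|² = (1/6)(|6|² + |4.0000+6.9282i|² + |-3.4641i|² + |-2|² + |3.4641i|² + |4.0000-6.9282i|²) = (1/6)·192.0000 = 32.0000

Both sides agree, confirming Parseval's theorem.

Σ|x[n]|² = (1/N)Σ|X[k]|² = 32.0000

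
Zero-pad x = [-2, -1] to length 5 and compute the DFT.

Original 2-point DFT: [-3, -1]
Zero-padded 5-point DFT provides frequency interpolation.

DFT_5([x, 0, ...]) = [-3, -2.3090+0.9511i, -1.1910+0.5878i, -1.1910-0.5878i, -2.3090-0.9511i]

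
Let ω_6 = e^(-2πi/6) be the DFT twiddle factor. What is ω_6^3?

ω_6^3 = e^(-2πi·3/6)
= cos(-2π·3/6) + i·sin(-2π·3/6)
= cos(-6π/6) + i·sin(-6π/6)

ω_6^3 = cos(-6π/6) + i·sin(-6π/6) = -1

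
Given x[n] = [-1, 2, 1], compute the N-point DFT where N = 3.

X[k] = Σ(n=0 to 2) x[n] · ω_3^(nk)
where ω_3 = e^(-2πi/3)

Computing each X[k]:
X[0] = 2
X[1] = -2.5000-0.8660i
X[2] = -2.5000+0.8660i

X = [2, -2.5000-0.8660i, -2.5000+0.8660i]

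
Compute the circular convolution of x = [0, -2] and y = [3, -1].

(x ⊛ y)[n] = Σ(m=0 to 1) x[m] · y[(n-m) mod 2]

Computing each output sample:
(x ⊛ y)[0] = 2
(x ⊛ y)[1] = -6

x ⊛ y = [2, -6]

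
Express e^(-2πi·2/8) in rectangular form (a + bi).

ω_8^2 = e^(-2πi·2/8)
= cos(-2π·2/8) + i·sin(-2π·2/8)
= cos(-4π/8) + i·sin(-4π/8)

ω_8^2 = cos(-4π/8) + i·sin(-4π/8) = -1i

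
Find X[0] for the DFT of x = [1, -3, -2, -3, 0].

X[0] = Σ(n=0 to 4) x[n] · ω_5^0 = Σ x[n]
= (1) + (-3) + (-2) + (-3) + (0)

X[0] = -7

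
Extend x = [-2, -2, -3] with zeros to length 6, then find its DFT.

Original 3-point DFT: [-7, 0.5000-0.8660i, 0.5000+0.8660i]
Zero-padded 6-point DFT provides frequency interpolation.

DFT_6([x, 0, ...]) = [-7, -1.5000+4.3301i, 0.5000-0.8660i, -3, 0.5000+0.8660i, -1.5000-4.3301i]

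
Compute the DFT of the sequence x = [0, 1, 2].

X[k] = Σ(n=0 to 2) x[n] · ω_3^(nk)
where ω_3 = e^(-2πi/3)

Computing each X[k]:
X[0] = 3
X[1] = -1.5000+0.8660i
X[2] = -1.5000-0.8660i

X = [3, -1.5000+0.8660i, -1.5000-0.8660i]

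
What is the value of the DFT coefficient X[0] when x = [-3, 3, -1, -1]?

X[0] = Σ(n=0 to 3) x[n] · ω_4^0 = Σ x[n]
= (-3) + (3) + (-1) + (-1)

X[0] = -2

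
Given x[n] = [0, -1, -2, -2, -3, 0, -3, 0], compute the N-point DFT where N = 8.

X[k] = Σ(n=0 to 7) x[n] · ω_8^(nk)
where ω_8 = e^(-2πi/8)

Computing each X[k]:
X[0] = -11
X[1] = 3.7071+1.1213i
X[2] = 2-1i
X[3] = 2.2929+3.1213i
X[4] = -5
X[5] = 2.2929-3.1213i
X[6] = 2+1i
X[7] = 3.7071-1.1213i

X = [-11, 3.7071+1.1213i, 2-1i, 2.2929+3.1213i, -5, 2.2929-3.1213i, 2+1i, 3.7071-1.1213i]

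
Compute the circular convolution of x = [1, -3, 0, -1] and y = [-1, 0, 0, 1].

(x ⊛ y)[n] = Σ(m=0 to 3) x[m] · y[(n-m) mod 4]

Computing each output sample:
(x ⊛ y)[0] = -4
(x ⊛ y)[1] = 3
(x ⊛ y)[2] = -1
(x ⊛ y)[3] = 2

x ⊛ y = [-4, 3, -1, 2]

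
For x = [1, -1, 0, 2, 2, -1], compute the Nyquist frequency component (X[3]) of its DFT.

X[3] = Σ(n=0 to 5) x[n] · ω_6^(3n) where ω_6 = e^(-2πi/6)
= (1)·ω_6^0 + (-1)·ω_6^3 + (0)·ω_6^6 + (2)·ω_6^9 + (2)·ω_6^12 + (-1)·ω_6^15

X[3] = 3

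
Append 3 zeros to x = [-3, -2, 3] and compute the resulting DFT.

Original 3-point DFT: [-2, -3.5000+4.3301i, -3.5000-4.3301i]
Zero-padded 6-point DFT provides frequency interpolation.

DFT_6([x, 0, ...]) = [-2, -5.5000-0.8660i, -3.5000+4.3301i, 2, -3.5000-4.3301i, -5.5000+0.8660i]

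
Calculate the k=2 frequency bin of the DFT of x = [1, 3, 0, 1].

X[2] = Σ(n=0 to 3) x[n] · ω_4^(2n) where ω_4 = e^(-2πi/4)
= (1)·ω_4^0 + (3)·ω_4^2 + (0)·ω_4^4 + (1)·ω_4^6

X[2] = -3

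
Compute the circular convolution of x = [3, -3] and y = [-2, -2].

(x ⊛ y)[n] = Σ(m=0 to 1) x[m] · y[(n-m) mod 2]

Computing each output sample:
(x ⊛ y)[0] = 0
(x ⊛ y)[1] = 0

x ⊛ y = [0, 0]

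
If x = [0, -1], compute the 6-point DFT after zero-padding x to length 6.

Original 2-point DFT: [-1, 1]
Zero-padded 6-point DFT provides frequency interpolation.

DFT_6([x, 0, ...]) = [-1, -0.5000+0.8660i, 0.5000+0.8660i, 1, 0.5000-0.8660i, -0.5000-0.8660i]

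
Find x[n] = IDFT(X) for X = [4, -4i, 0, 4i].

x[n] = (1/4) Σ(k=0 to 3) X[k] · e^(2πikn/4)

Computing each x[n]:
x[0] = 1
x[1] = 3
x[2] = 1
x[3] = -1

x = [1, 3, 1, -1]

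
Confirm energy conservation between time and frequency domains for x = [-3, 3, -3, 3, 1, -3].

Time domain:
Σ|x[n]|² = |-3|² + |3|² + |-3|² + |3|² + |1|² + |-3|² = 46.0000

Frequency domain:
(1/6)Σ|X[k]|² = (1/6)(|-2|² + |-5.0000-1.7321i|² + |1.0000-8.6603i|² + |-8|² + |1.0000+8.6603i|² + |-5.0000+1.7321i|²) = (1/6)·276.0000 = 46.0000

Both sides agree, confirming Parseval's theorem.

Σ|x[n]|² = (1/N)Σ|X[k]|² = 46.0000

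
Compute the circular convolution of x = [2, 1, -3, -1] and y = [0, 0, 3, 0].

(x ⊛ y)[n] = Σ(m=0 to 3) x[m] · y[(n-m) mod 4]

Computing each output sample:
(x ⊛ y)[0] = -9
(x ⊛ y)[1] = -3
(x ⊛ y)[2] = 6
(x ⊛ y)[3] = 3

x ⊛ y = [-9, -3, 6, 3]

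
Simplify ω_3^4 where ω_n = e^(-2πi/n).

Since ω_3^3 = 1, powers reduce modulo 3.
4 mod 3 = 1
So ω_3^4 = ω_3^1 = e^(-2πi·1/3)

ω_3^4 = ω_3^1 = -0.5000-0.8660i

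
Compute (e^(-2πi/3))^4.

Since ω_3^3 = 1, powers reduce modulo 3.
4 mod 3 = 1
So ω_3^4 = ω_3^1 = e^(-2πi·1/3)

ω_3^4 = ω_3^1 = -0.5000-0.8660i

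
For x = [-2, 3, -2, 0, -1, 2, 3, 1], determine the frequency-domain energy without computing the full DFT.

Parseval: Σ|x[n]|² = (1/N)Σ|X[k]|², so Σ|X[k]|² = N·Σ|x[n]|² = 8·32.0000

Σ|X[k]|² = N·Σ|x[n]|² = 8·32.0000 = 256.0000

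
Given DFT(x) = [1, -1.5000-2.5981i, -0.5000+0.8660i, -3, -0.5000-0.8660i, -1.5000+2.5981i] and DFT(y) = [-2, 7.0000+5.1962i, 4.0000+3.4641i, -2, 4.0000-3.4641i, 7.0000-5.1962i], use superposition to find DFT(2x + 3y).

By linearity: DFT(2x + 3y) = 2·DFT(x) + 3·DFT(y)
= 2·[1, -1.5000-2.5981i, -0.5000+0.8660i, -3, -0.5000-0.8660i, -1.5000+2.5981i] + 3·[-2, 7.0000+5.1962i, 4.0000+3.4641i, -2, 4.0000-3.4641i, 7.0000-5.1962i]

Computing element-wise:
Z[0] = 2·(1) + 3·(-2) = -4
Z[1] = 2·(-1.5000-2.5981i) + 3·(7.0000+5.1962i) = 18.0000+10.3924i
Z[2] = 2·(-0.5000+0.8660i) + 3·(4.0000+3.4641i) = 11.0000+12.1243i
Z[3] = 2·(-3) + 3·(-2) = -12
Z[4] = 2·(-0.5000-0.8660i) + 3·(4.0000-3.4641i) = 11.0000-12.1243i
Z[5] = 2·(-1.5000+2.5981i) + 3·(7.0000-5.1962i) = 18.0000-10.3924i

DFT(2x + 3y) = 2·X + 3·Y = [-4, 18.0000+10.3924i, 11.0000+12.1243i, -12, 11.0000-12.1243i, 18.0000-10.3924i]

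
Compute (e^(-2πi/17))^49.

Since ω_17^17 = 1, powers reduce modulo 17.
49 mod 17 = 15
So ω_17^49 = ω_17^15 = e^(-2πi·15/17)

ω_17^49 = ω_17^15 = 0.7390+0.6737i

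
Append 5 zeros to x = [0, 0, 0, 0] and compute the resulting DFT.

Original 4-point DFT: [0, 0, 0, 0]
Zero-padded 9-point DFT provides frequency interpolation.

DFT_9([x, 0, ...]) = [0, 0, 0, 0, 0, 0, 0, 0, 0]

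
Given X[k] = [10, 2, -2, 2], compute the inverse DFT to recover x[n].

x[n] = (1/4) Σ(k=0 to 3) X[k] · e^(2πikn/4)

Computing each x[n]:
x[0] = 3
x[1] = 3
x[2] = 1
x[3] = 3

x = [3, 3, 1, 3]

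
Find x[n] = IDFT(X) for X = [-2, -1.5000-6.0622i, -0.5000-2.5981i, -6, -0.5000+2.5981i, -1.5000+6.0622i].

x[n] = (1/6) Σ(k=0 to 5) X[k] · e^(2πikn/6)

Computing each x[n]:
x[0] = -2
x[1] = 3
x[2] = 0
x[3] = 1
x[4] = -2
x[5] = -2

x = [-2, 3, 0, 1, -2, -2]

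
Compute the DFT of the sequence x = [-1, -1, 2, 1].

X[k] = Σ(n=0 to 3) x[n] · ω_4^(nk)
where ω_4 = e^(-2πi/4)

Computing each X[k]:
X[0] = 1
X[1] = -3+2i
X[2] = 1
X[3] = -3-2i

X = [1, -3+2i, 1, -3-2i]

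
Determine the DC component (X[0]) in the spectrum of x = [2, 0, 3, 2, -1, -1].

X[0] = Σ(n=0 to 5) x[n] · ω_6^0 = Σ x[n]
= (2) + (0) + (3) + (2) + (-1) + (-1)

X[0] = 5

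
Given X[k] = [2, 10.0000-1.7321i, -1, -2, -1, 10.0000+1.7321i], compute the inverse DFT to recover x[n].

x[n] = (1/6) Σ(k=0 to 5) X[k] · e^(2πikn/6)

Computing each x[n]:
x[0] = 3
x[1] = 3
x[2] = -1
x[3] = -3
x[4] = -2
x[5] = 2

x = [3, 3, -1, -3, -2, 2]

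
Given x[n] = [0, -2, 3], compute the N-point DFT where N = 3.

X[k] = Σ(n=0 to 2) x[n] · ω_3^(nk)
where ω_3 = e^(-2πi/3)

Computing each X[k]:
X[0] = 1
X[1] = -0.5000+4.3301i
X[2] = -0.5000-4.3301i

X = [1, -0.5000+4.3301i, -0.5000-4.3301i]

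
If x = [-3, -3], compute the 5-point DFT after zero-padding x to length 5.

Original 2-point DFT: [-6, 0]
Zero-padded 5-point DFT provides frequency interpolation.

DFT_5([x, 0, ...]) = [-6, -3.9271+2.8532i, -0.5729+1.7634i, -0.5729-1.7634i, -3.9271-2.8532i]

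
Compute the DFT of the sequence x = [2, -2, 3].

X[k] = Σ(n=0 to 2) x[n] · ω_3^(nk)
where ω_3 = e^(-2πi/3)

Computing each X[k]:
X[0] = 3
X[1] = 1.5000+4.3301i
X[2] = 1.5000-4.3301i

X = [3, 1.5000+4.3301i, 1.5000-4.3301i]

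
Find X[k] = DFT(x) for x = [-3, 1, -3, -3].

X[k] = Σ(n=0 to 3) x[n] · ω_4^(nk)
where ω_4 = e^(-2πi/4)

Computing each X[k]:
X[0] = -8
X[1] = -4i
X[2] = -4
X[3] = 4i

X = [-8, -4i, -4, 4i]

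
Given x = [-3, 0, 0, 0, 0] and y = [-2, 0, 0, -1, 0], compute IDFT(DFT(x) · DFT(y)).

(x ⊛ y)[n] = Σ(m=0 to 4) x[m] · y[(n-m) mod 5]

Computing each output sample:
(x ⊛ y)[0] = 6
(x ⊛ y)[1] = 0
(x ⊛ y)[2] = 0
(x ⊛ y)[3] = 3
(x ⊛ y)[4] = 0

x ⊛ y = [6, 0, 0, 3, 0]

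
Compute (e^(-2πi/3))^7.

Since ω_3^3 = 1, powers reduce modulo 3.
7 mod 3 = 1
So ω_3^7 = ω_3^1 = e^(-2πi·1/3)

ω_3^7 = ω_3^1 = -0.5000-0.8660i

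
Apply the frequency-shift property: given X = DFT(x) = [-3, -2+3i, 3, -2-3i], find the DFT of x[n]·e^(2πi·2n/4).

Modulation property: DFT(ω_4^(-2n)·x[n]) = X[(k-2) mod 4], so circularly shift X by 2 positions.

X[k-2] = [3, -2-3i, -3, -2+3i]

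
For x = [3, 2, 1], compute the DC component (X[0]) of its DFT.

X[0] = Σ(n=0 to 2) x[n] · ω_3^0 = Σ x[n]
= (3) + (2) + (1)

X[0] = 6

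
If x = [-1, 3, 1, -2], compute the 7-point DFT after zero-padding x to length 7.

Original 4-point DFT: [1, -2-5i, -1, -2+5i]
Zero-padded 7-point DFT provides frequency interpolation.

DFT_7([x, 0, ...]) = [1, 2.4499-2.4527i, -3.8155-4.0546i, -2.6344+1.4300i, -2.6344-1.4300i, -3.8155+4.0546i, 2.4499+2.4527i]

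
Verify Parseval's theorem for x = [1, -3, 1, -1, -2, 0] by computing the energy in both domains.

Time domain:
Σ|x[n]|² = |1|² + |-3|² + |1|² + |-1|² + |-2|² + |0|² = 16.0000

Frequency domain:
(1/6)Σ|X[k]|² = (1/6)(|-4|² + |1|² + |2.0000+5.1962i|² + |4|² + |2.0000-5.1962i|² + |1|²) = (1/6)·96.0000 = 16.0000

Both sides agree, confirming Parseval's theorem.

Σ|x[n]|² = (1/N)Σ|X[k]|² = 16.0000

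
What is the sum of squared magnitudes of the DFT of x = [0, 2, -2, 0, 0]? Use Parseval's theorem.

Parseval: Σ|x[n]|² = (1/N)Σ|X[k]|², so Σ|X[k]|² = N·Σ|x[n]|² = 5·8.0000

Σ|X[k]|² = N·Σ|x[n]|² = 5·8.0000 = 40.0000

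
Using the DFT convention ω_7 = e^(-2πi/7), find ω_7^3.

ω_7^3 = e^(-2πi·3/7)
= cos(-2π·3/7) + i·sin(-2π·3/7)
= cos(-6π/7) + i·sin(-6π/7)

ω_7^3 = cos(-6π/7) + i·sin(-6π/7) = -0.9010-0.4339i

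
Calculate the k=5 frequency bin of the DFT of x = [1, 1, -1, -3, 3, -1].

X[5] = Σ(n=0 to 5) x[n] · ω_6^(5n) where ω_6 = e^(-2πi/6)
= (1)·ω_6^0 + (1)·ω_6^5 + (-1)·ω_6^10 + (-3)·ω_6^15 + (3)·ω_6^20 + (-1)·ω_6^25

X[5] = 3.0000-1.7321i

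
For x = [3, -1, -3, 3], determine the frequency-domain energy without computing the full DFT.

Parseval: Σ|x[n]|² = (1/N)Σ|X[k]|², so Σ|X[k]|² = N·Σ|x[n]|² = 4·28.0000

Σ|X[k]|² = N·Σ|x[n]|² = 4·28.0000 = 112.0000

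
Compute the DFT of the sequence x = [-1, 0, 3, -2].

X[k] = Σ(n=0 to 3) x[n] · ω_4^(nk)
where ω_4 = e^(-2πi/4)

Computing each X[k]:
X[0] = 0
X[1] = -4-2i
X[2] = 4
X[3] = -4+2i

X = [0, -4-2i, 4, -4+2i]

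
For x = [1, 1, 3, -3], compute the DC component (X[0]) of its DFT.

X[0] = Σ(n=0 to 3) x[n] · ω_4^0 = Σ x[n]
= (1) + (1) + (3) + (-3)

X[0] = 2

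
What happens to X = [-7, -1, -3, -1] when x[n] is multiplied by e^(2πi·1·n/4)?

Modulation property: DFT(ω_4^(-1n)·x[n]) = X[(k-1) mod 4], so circularly shift X by 1 positions.

X[k-1] = [-1, -7, -1, -3]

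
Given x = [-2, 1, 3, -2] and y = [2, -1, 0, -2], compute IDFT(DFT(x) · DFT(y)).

(x ⊛ y)[n] = Σ(m=0 to 3) x[m] · y[(n-m) mod 4]

Computing each output sample:
(x ⊛ y)[0] = -4
(x ⊛ y)[1] = -2
(x ⊛ y)[2] = 9
(x ⊛ y)[3] = -3

x ⊛ y = [-4, -2, 9, -3]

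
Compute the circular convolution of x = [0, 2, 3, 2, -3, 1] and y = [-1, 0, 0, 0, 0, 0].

(x ⊛ y)[n] = Σ(m=0 to 5) x[m] · y[(n-m) mod 6]

Computing each output sample:
(x ⊛ y)[0] = 0
(x ⊛ y)[1] = -2
(x ⊛ y)[2] = -3
(x ⊛ y)[3] = -2
(x ⊛ y)[4] = 3
(x ⊛ y)[5] = -1

x ⊛ y = [0, -2, -3, -2, 3, -1]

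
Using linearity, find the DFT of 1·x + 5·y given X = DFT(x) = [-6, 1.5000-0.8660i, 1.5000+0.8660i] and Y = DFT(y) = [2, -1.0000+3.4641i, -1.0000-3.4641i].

By linearity: DFT(1x + 5y) = 1·DFT(x) + 5·DFT(y)
= 1·[-6, 1.5000-0.8660i, 1.5000+0.8660i] + 5·[2, -1.0000+3.4641i, -1.0000-3.4641i]

Computing element-wise:
Z[0] = 1·(-6) + 5·(2) = 4
Z[1] = 1·(1.5000-0.8660i) + 5·(-1.0000+3.4641i) = -3.5000+16.4545i
Z[2] = 1·(1.5000+0.8660i) + 5·(-1.0000-3.4641i) = -3.5000-16.4545i

DFT(1x + 5y) = 1·X + 5·Y = [4, -3.5000+16.4545i, -3.5000-16.4545i]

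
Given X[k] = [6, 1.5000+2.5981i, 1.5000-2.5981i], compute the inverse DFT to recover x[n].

x[n] = (1/3) Σ(k=0 to 2) X[k] · e^(2πikn/3)

Computing each x[n]:
x[0] = 3
x[1] = 0
x[2] = 3

x = [3, 0, 3]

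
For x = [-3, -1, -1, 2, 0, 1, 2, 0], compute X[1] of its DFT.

X[1] = Σ(n=0 to 7) x[n] · ω_8^(1n) where ω_8 = e^(-2πi/8)
= (-3)·ω_8^0 + (-1)·ω_8^1 + (-1)·ω_8^2 + (2)·ω_8^3 + (0)·ω_8^4 + (1)·ω_8^5 + (2)·ω_8^6 + (0)·ω_8^7

X[1] = -5.8284+3.0000i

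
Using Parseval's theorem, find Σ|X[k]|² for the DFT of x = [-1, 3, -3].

Parseval: Σ|x[n]|² = (1/N)Σ|X[k]|², so Σ|X[k]|² = N·Σ|x[n]|² = 3·19.0000

Σ|X[k]|² = N·Σ|x[n]|² = 3·19.0000 = 57.0000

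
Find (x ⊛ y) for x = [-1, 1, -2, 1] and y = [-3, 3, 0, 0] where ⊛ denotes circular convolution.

(x ⊛ y)[n] = Σ(m=0 to 3) x[m] · y[(n-m) mod 4]

Computing each output sample:
(x ⊛ y)[0] = 6
(x ⊛ y)[1] = -6
(x ⊛ y)[2] = 9
(x ⊛ y)[3] = -9

x ⊛ y = [6, -6, 9, -9]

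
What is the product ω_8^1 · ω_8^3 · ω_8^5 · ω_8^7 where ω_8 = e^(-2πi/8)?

The primitive 8th roots of unity are ω_8^k for k coprime to 8: k ∈ {1, 3, 5, 7}
Their product equals the constant term of the cyclotomic polynomial Φ_8(x) up to sign.
For n ≥ 3, the product of all primitive nth roots of unity is 1. (For n=1 it is 1; for n=2 it is -1.)

1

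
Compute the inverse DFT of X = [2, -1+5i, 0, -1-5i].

x[n] = (1/4) Σ(k=0 to 3) X[k] · e^(2πikn/4)

Computing each x[n]:
x[0] = 0
x[1] = -2
x[2] = 1
x[3] = 3

x = [0, -2, 1, 3]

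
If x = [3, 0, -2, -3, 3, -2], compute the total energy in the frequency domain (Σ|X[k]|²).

Parseval: Σ|x[n]|² = (1/N)Σ|X[k]|², so Σ|X[k]|² = N·Σ|x[n]|² = 6·35.0000

Σ|X[k]|² = N·Σ|x[n]|² = 6·35.0000 = 210.0000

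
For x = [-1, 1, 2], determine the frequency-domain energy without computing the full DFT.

Parseval: Σ|x[n]|² = (1/N)Σ|X[k]|², so Σ|X[k]|² = N·Σ|x[n]|² = 3·6.0000

Σ|X[k]|² = N·Σ|x[n]|² = 3·6.0000 = 18.0000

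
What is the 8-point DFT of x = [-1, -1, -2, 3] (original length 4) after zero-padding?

Original 4-point DFT: [-1, 1+4i, -5, 1-4i]
Zero-padded 8-point DFT provides frequency interpolation.

DFT_8([x, 0, ...]) = [-1, -3.8284+0.5858i, 1+4i, 1.8284-3.4142i, -5, 1.8284+3.4142i, 1-4i, -3.8284-0.5858i]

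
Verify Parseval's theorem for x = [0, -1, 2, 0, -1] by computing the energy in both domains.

Time domain:
Σ|x[n]|² = |0|² + |-1|² + |2|² + |0|² + |-1|² = 6.0000

Frequency domain:
(1/5)Σ|X[k]|² = (1/5)(|0|² + |-2.2361-1.1756i|² + |2.2361+1.9021i|² + |2.2361-1.9021i|² + |-2.2361+1.1756i|²) = (1/5)·30.0000 = 6.0000

Both sides agree, confirming Parseval's theorem.

Σ|x[n]|² = (1/N)Σ|X[k]|² = 6.0000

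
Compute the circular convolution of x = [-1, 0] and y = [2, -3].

(x ⊛ y)[n] = Σ(m=0 to 1) x[m] · y[(n-m) mod 2]

Computing each output sample:
(x ⊛ y)[0] = -2
(x ⊛ y)[1] = 3

x ⊛ y = [-2, 3]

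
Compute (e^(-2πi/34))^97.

Since ω_34^34 = 1, powers reduce modulo 34.
97 mod 34 = 29
So ω_34^97 = ω_34^29 = e^(-2πi·29/34)

ω_34^97 = ω_34^29 = 0.6026+0.7980i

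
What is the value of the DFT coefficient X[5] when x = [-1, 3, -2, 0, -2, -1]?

X[5] = Σ(n=0 to 5) x[n] · ω_6^(5n) where ω_6 = e^(-2πi/6)
= (-1)·ω_6^0 + (3)·ω_6^5 + (-2)·ω_6^10 + (0)·ω_6^15 + (-2)·ω_6^20 + (-1)·ω_6^25

X[5] = 2.0000+3.4641i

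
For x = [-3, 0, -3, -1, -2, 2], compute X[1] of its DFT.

X[1] = Σ(n=0 to 5) x[n] · ω_6^(1n) where ω_6 = e^(-2πi/6)
= (-3)·ω_6^0 + (0)·ω_6^1 + (-3)·ω_6^2 + (-1)·ω_6^3 + (-2)·ω_6^4 + (2)·ω_6^5

X[1] = 1.5000+2.5981i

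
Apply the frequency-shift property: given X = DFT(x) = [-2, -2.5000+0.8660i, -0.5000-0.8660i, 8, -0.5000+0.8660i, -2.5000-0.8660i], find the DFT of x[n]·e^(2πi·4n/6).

Modulation property: DFT(ω_6^(-4n)·x[n]) = X[(k-4) mod 6], so circularly shift X by 4 positions.

X[k-4] = [-0.5000-0.8660i, 8, -0.5000+0.8660i, -2.5000-0.8660i, -2, -2.5000+0.8660i]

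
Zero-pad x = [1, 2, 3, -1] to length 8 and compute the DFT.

Original 4-point DFT: [5, -2-3i, 3, -2+3i]
Zero-padded 8-point DFT provides frequency interpolation.

DFT_8([x, 0, ...]) = [5, 3.1213-3.7071i, -2-3i, -1.1213+2.2929i, 3, -1.1213-2.2929i, -2+3i, 3.1213+3.7071i]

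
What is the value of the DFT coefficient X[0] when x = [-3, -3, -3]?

X[0] = Σ(n=0 to 2) x[n] · ω_3^0 = Σ x[n]
= (-3) + (-3) + (-3)

X[0] = -9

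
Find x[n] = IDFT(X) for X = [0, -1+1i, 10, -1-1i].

x[n] = (1/4) Σ(k=0 to 3) X[k] · e^(2πikn/4)

Computing each x[n]:
x[0] = 2
x[1] = -3
x[2] = 3
x[3] = -2

x = [2, -3, 3, -2]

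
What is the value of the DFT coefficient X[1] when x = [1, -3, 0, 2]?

X[1] = Σ(n=0 to 3) x[n] · ω_4^(1n) where ω_4 = e^(-2πi/4)
= (1)·ω_4^0 + (-3)·ω_4^1 + (0)·ω_4^2 + (2)·ω_4^3

X[1] = 1+5i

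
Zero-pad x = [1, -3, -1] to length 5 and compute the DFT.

Original 3-point DFT: [-3, 3.0000+1.7321i, 3.0000-1.7321i]
Zero-padded 5-point DFT provides frequency interpolation.

DFT_5([x, 0, ...]) = [-3, 0.8820+3.4410i, 3.1180+0.8123i, 3.1180-0.8123i, 0.8820-3.4410i]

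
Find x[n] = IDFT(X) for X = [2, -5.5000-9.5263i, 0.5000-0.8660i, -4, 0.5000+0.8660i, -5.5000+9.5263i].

x[n] = (1/6) Σ(k=0 to 5) X[k] · e^(2πikn/6)

Computing each x[n]:
x[0] = -2
x[1] = 3
x[2] = 3
x[3] = 3
x[4] = -2
x[5] = -3

x = [-2, 3, 3, 3, -2, -3]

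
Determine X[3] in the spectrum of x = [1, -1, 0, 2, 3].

X[3] = Σ(n=0 to 4) x[n] · ω_5^(3n) where ω_5 = e^(-2πi/5)
= (1)·ω_5^0 + (-1)·ω_5^3 + (0)·ω_5^6 + (2)·ω_5^9 + (3)·ω_5^12

X[3] = -0.4490i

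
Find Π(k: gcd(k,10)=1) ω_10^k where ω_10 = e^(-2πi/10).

The primitive 10th roots of unity are ω_10^k for k coprime to 10: k ∈ {1, 3, 7, 9}
Their product equals the constant term of the cyclotomic polynomial Φ_10(x) up to sign.
For n ≥ 3, the product of all primitive nth roots of unity is 1. (For n=1 it is 1; for n=2 it is -1.)

1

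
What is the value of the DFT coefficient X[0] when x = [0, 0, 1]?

X[0] = Σ(n=0 to 2) x[n] · ω_3^0 = Σ x[n]
= (0) + (0) + (1)

X[0] = 1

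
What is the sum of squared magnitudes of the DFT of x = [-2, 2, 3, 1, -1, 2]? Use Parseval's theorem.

Parseval: Σ|x[n]|² = (1/N)Σ|X[k]|², so Σ|X[k]|² = N·Σ|x[n]|² = 6·23.0000

Σ|X[k]|² = N·Σ|x[n]|² = 6·23.0000 = 138.0000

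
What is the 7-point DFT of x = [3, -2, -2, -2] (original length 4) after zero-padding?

Original 4-point DFT: [-3, 5, 5, 5]
Zero-padded 7-point DFT provides frequency interpolation.

DFT_7([x, 0, ...]) = [-3, 4.0000+4.3813i, 4.0000-0.4816i, 4.0000+1.2540i, 4.0000-1.2540i, 4.0000+0.4816i, 4.0000-4.3813i]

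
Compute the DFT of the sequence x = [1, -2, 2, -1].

X[k] = Σ(n=0 to 3) x[n] · ω_4^(nk)
where ω_4 = e^(-2πi/4)

Computing each X[k]:
X[0] = 0
X[1] = -1+1i
X[2] = 6
X[3] = -1-1i

X = [0, -1+1i, 6, -1-1i]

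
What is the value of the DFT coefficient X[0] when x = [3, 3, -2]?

X[0] = Σ(n=0 to 2) x[n] · ω_3^0 = Σ x[n]
= (3) + (3) + (-2)

X[0] = 4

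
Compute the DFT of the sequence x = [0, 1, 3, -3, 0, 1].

X[k] = Σ(n=0 to 5) x[n] · ω_6^(nk)
where ω_6 = e^(-2πi/6)

Computing each X[k]:
X[0] = 2
X[1] = 2.5000-2.5981i
X[2] = -5.5000+2.5981i
X[3] = 4
X[4] = -5.5000-2.5981i
X[5] = 2.5000+2.5981i

X = [2, 2.5000-2.5981i, -5.5000+2.5981i, 4, -5.5000-2.5981i, 2.5000+2.5981i]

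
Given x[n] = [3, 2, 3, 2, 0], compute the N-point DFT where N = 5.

X[k] = Σ(n=0 to 4) x[n] · ω_5^(nk)
where ω_5 = e^(-2πi/5)

Computing each X[k]:
X[0] = 10
X[1] = -0.4271-2.4899i
X[2] = 2.9271-0.2245i
X[3] = 2.9271+0.2245i
X[4] = -0.4271+2.4899i

X = [10, -0.4271-2.4899i, 2.9271-0.2245i, 2.9271+0.2245i, -0.4271+2.4899i]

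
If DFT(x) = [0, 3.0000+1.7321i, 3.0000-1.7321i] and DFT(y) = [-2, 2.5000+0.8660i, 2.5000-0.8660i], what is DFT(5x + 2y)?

By linearity: DFT(5x + 2y) = 5·DFT(x) + 2·DFT(y)
= 5·[0, 3.0000+1.7321i, 3.0000-1.7321i] + 2·[-2, 2.5000+0.8660i, 2.5000-0.8660i]

Computing element-wise:
Z[0] = 5·(0) + 2·(-2) = -4
Z[1] = 5·(3.0000+1.7321i) + 2·(2.5000+0.8660i) = 20.0000+10.3925i
Z[2] = 5·(3.0000-1.7321i) + 2·(2.5000-0.8660i) = 20.0000-10.3925i

DFT(5x + 2y) = 5·X + 2·Y = [-4, 20.0000+10.3925i, 20.0000-10.3925i]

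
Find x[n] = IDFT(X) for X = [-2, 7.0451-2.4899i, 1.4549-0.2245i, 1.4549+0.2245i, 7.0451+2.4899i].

x[n] = (1/5) Σ(k=0 to 4) X[k] · e^(2πikn/5)

Computing each x[n]:
x[0] = 3
x[1] = 1
x[2] = -2
x[3] = -3
x[4] = -1

x = [3, 1, -2, -3, -1]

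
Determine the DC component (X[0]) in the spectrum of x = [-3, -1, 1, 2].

X[0] = Σ(n=0 to 3) x[n] · ω_4^0 = Σ x[n]
= (-3) + (-1) + (1) + (2)

X[0] = -1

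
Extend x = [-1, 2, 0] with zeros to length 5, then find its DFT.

Original 3-point DFT: [1, -2.0000-1.7321i, -2.0000+1.7321i]
Zero-padded 5-point DFT provides frequency interpolation.

DFT_5([x, 0, ...]) = [1, -0.3820-1.9021i, -2.6180-1.1756i, -2.6180+1.1756i, -0.3820+1.9021i]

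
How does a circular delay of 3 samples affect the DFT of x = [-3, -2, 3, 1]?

Time shift by 3: X_shifted[k] = ω_4^(3k) · X[k]
Shifted x = [-2, 3, 1, -3]

DFT(x[n-3]) = [-1, -3-6i, -1, -3+6i]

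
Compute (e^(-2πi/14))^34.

Since ω_14^14 = 1, powers reduce modulo 14.
34 mod 14 = 6
So ω_14^34 = ω_14^6 = e^(-2πi·6/14)

ω_14^34 = ω_14^6 = -0.9010-0.4339i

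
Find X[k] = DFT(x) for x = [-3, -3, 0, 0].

X[k] = Σ(n=0 to 3) x[n] · ω_4^(nk)
where ω_4 = e^(-2πi/4)

Computing each X[k]:
X[0] = -6
X[1] = -3+3i
X[2] = 0
X[3] = -3-3i

X = [-6, -3+3i, 0, -3-3i]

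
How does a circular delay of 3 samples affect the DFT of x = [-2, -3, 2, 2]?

Time shift by 3: X_shifted[k] = ω_4^(3k) · X[k]
Shifted x = [-3, 2, 2, -2]

DFT(x[n-3]) = [-1, -5-4i, -1, -5+4i]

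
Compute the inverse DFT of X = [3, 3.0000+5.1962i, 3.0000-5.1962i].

x[n] = (1/3) Σ(k=0 to 2) X[k] · e^(2πikn/3)

Computing each x[n]:
x[0] = 3
x[1] = -3
x[2] = 3

x = [3, -3, 3]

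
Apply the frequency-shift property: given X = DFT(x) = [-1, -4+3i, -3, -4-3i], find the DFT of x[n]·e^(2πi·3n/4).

Modulation property: DFT(ω_4^(-3n)·x[n]) = X[(k-3) mod 4], so circularly shift X by 3 positions.

X[k-3] = [-4+3i, -3, -4-3i, -1]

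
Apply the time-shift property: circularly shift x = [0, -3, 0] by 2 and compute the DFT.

Time shift by 2: X_shifted[k] = ω_3^(2k) · X[k]
Shifted x = [-3, 0, 0]

DFT(x[n-2]) = [-3, -3, -3]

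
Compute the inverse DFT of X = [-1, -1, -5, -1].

x[n] = (1/4) Σ(k=0 to 3) X[k] · e^(2πikn/4)

Computing each x[n]:
x[0] = -2
x[1] = 1
x[2] = -1
x[3] = 1

x = [-2, 1, -1, 1]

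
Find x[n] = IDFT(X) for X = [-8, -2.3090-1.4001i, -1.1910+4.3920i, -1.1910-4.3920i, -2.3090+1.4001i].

x[n] = (1/5) Σ(k=0 to 4) X[k] · e^(2πikn/5)

Computing each x[n]:
x[0] = -3
x[1] = -2
x[2] = 1
x[3] = -3
x[4] = -1

x = [-3, -2, 1, -3, -1]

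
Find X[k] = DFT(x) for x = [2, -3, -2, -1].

X[k] = Σ(n=0 to 3) x[n] · ω_4^(nk)
where ω_4 = e^(-2πi/4)

Computing each X[k]:
X[0] = -4
X[1] = 4+2i
X[2] = 4
X[3] = 4-2i

X = [-4, 4+2i, 4, 4-2i]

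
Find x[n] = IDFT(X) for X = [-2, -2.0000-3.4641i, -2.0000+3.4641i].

x[n] = (1/3) Σ(k=0 to 2) X[k] · e^(2πikn/3)

Computing each x[n]:
x[0] = -2
x[1] = 2
x[2] = -2

x = [-2, 2, -2]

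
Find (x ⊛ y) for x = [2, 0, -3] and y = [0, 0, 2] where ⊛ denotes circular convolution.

(x ⊛ y)[n] = Σ(m=0 to 2) x[m] · y[(n-m) mod 3]

Computing each output sample:
(x ⊛ y)[0] = 0
(x ⊛ y)[1] = -6
(x ⊛ y)[2] = 4

x ⊛ y = [0, -6, 4]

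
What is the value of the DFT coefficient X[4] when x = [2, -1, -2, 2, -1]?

X[4] = Σ(n=0 to 4) x[n] · ω_5^(4n) where ω_5 = e^(-2πi/5)
= (2)·ω_5^0 + (-1)·ω_5^4 + (-2)·ω_5^8 + (2)·ω_5^12 + (-1)·ω_5^16

X[4] = 1.3820-2.3511i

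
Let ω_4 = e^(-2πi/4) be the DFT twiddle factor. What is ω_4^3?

ω_4^3 = e^(-2πi·3/4)
= cos(-2π·3/4) + i·sin(-2π·3/4)
= cos(-6π/4) + i·sin(-6π/4)

ω_4^3 = cos(-6π/4) + i·sin(-6π/4) = 1i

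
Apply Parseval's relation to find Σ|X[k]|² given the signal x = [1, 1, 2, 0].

Parseval: Σ|x[n]|² = (1/N)Σ|X[k]|², so Σ|X[k]|² = N·Σ|x[n]|² = 4·6.0000

Σ|X[k]|² = N·Σ|x[n]|² = 4·6.0000 = 24.0000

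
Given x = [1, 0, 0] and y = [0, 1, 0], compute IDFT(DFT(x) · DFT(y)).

(x ⊛ y)[n] = Σ(m=0 to 2) x[m] · y[(n-m) mod 3]

Computing each output sample:
(x ⊛ y)[0] = 0
(x ⊛ y)[1] = 1
(x ⊛ y)[2] = 0

x ⊛ y = [0, 1, 0]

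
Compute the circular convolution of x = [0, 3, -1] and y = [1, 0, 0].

(x ⊛ y)[n] = Σ(m=0 to 2) x[m] · y[(n-m) mod 3]

Computing each output sample:
(x ⊛ y)[0] = 0
(x ⊛ y)[1] = 3
(x ⊛ y)[2] = -1

x ⊛ y = [0, 3, -1]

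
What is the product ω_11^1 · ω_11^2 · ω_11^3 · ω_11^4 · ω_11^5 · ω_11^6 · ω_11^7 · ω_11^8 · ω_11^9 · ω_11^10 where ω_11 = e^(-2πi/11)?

The primitive 11th roots of unity are ω_11^k for k coprime to 11: k ∈ {1, 2, 3, 4, 5, 6, 7, 8, 9, 10}
Their product equals the constant term of the cyclotomic polynomial Φ_11(x) up to sign.
For n ≥ 3, the product of all primitive nth roots of unity is 1. (For n=1 it is 1; for n=2 it is -1.)

1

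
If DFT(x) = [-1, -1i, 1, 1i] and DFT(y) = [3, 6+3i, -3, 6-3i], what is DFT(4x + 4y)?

By linearity: DFT(4x + 4y) = 4·DFT(x) + 4·DFT(y)
= 4·[-1, -1i, 1, 1i] + 4·[3, 6+3i, -3, 6-3i]

Computing element-wise:
Z[0] = 4·(-1) + 4·(3) = 8
Z[1] = 4·(-1i) + 4·(6+3i) = 24+8i
Z[2] = 4·(1) + 4·(-3) = -8
Z[3] = 4·(1i) + 4·(6-3i) = 24-8i

DFT(4x + 4y) = 4·X + 4·Y = [8, 24+8i, -8, 24-8i]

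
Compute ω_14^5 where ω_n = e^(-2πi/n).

ω_14^5 = e^(-2πi·5/14)
= cos(-2π·5/14) + i·sin(-2π·5/14)
= cos(-10π/14) + i·sin(-10π/14)

ω_14^5 = cos(-10π/14) + i·sin(-10π/14) = -0.6235-0.7818i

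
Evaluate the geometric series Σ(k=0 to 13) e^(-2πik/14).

Sum of all nth roots of unity equals 0 for n > 1 (geometric series with r ≠ 1).

0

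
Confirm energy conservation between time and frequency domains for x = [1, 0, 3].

Time domain:
Σ|x[n]|² = |1|² + |0|² + |3|² = 10.0000

Frequency domain:
(1/3)Σ|X[k]|² = (1/3)(|4|² + |-0.5000+2.5981i|² + |-0.5000-2.5981i|²) = (1/3)·30.0000 = 10.0000

Both sides agree, confirming Parseval's theorem.

Σ|x[n]|² = (1/N)Σ|X[k]|² = 10.0000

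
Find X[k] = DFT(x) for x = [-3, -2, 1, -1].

X[k] = Σ(n=0 to 3) x[n] · ω_4^(nk)
where ω_4 = e^(-2πi/4)

Computing each X[k]:
X[0] = -5
X[1] = -4+1i
X[2] = 1
X[3] = -4-1i

X = [-5, -4+1i, 1, -4-1i]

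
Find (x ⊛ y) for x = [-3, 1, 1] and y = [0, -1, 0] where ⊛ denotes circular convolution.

(x ⊛ y)[n] = Σ(m=0 to 2) x[m] · y[(n-m) mod 3]

Computing each output sample:
(x ⊛ y)[0] = -1
(x ⊛ y)[1] = 3
(x ⊛ y)[2] = -1

x ⊛ y = [-1, 3, -1]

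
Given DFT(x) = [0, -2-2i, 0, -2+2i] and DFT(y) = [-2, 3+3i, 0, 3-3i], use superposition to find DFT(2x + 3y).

By linearity: DFT(2x + 3y) = 2·DFT(x) + 3·DFT(y)
= 2·[0, -2-2i, 0, -2+2i] + 3·[-2, 3+3i, 0, 3-3i]

Computing element-wise:
Z[0] = 2·(0) + 3·(-2) = -6
Z[1] = 2·(-2-2i) + 3·(3+3i) = 5+5i
Z[2] = 2·(0) + 3·(0) = 0
Z[3] = 2·(-2+2i) + 3·(3-3i) = 5-5i

DFT(2x + 3y) = 2·X + 3·Y = [-6, 5+5i, 0, 5-5i]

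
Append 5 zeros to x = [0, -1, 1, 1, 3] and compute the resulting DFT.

Original 5-point DFT: [4, -1.0000+3.8042i, -1.0000+2.3511i, -1.0000-2.3511i, -1.0000-3.8042i]
Zero-padded 10-point DFT provides frequency interpolation.

DFT_10([x, 0, ...]) = [4, -3.2361-3.0777i, -1.0000+3.8042i, 1.2361-0.7265i, -1.0000+2.3511i, 4, -1.0000-2.3511i, 1.2361+0.7265i, -1.0000-3.8042i, -3.2361+3.0777i]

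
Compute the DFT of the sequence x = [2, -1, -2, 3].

X[k] = Σ(n=0 to 3) x[n] · ω_4^(nk)
where ω_4 = e^(-2πi/4)

Computing each X[k]:
X[0] = 2
X[1] = 4+4i
X[2] = -2
X[3] = 4-4i

X = [2, 4+4i, -2, 4-4i]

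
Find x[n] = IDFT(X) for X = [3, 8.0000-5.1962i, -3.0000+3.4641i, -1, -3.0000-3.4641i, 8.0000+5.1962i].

x[n] = (1/6) Σ(k=0 to 5) X[k] · e^(2πikn/6)

Computing each x[n]:
x[0] = 2
x[1] = 3
x[2] = 2
x[3] = -3
x[4] = -3
x[5] = 2

x = [2, 3, 2, -3, -3, 2]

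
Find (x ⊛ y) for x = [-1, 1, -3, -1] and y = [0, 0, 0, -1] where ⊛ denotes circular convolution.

(x ⊛ y)[n] = Σ(m=0 to 3) x[m] · y[(n-m) mod 4]

Computing each output sample:
(x ⊛ y)[0] = -1
(x ⊛ y)[1] = 3
(x ⊛ y)[2] = 1
(x ⊛ y)[3] = 1

x ⊛ y = [-1, 3, 1, 1]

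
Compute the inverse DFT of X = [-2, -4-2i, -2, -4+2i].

x[n] = (1/4) Σ(k=0 to 3) X[k] · e^(2πikn/4)

Computing each x[n]:
x[0] = -3
x[1] = 1
x[2] = 1
x[3] = -1

x = [-3, 1, 1, -1]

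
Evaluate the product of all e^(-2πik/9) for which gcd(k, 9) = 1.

The primitive 9th roots of unity are ω_9^k for k coprime to 9: k ∈ {1, 2, 4, 5, 7, 8}
Their product equals the constant term of the cyclotomic polynomial Φ_9(x) up to sign.
For n ≥ 3, the product of all primitive nth roots of unity is 1. (For n=1 it is 1; for n=2 it is -1.)

1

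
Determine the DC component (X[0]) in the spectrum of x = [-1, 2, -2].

X[0] = Σ(n=0 to 2) x[n] · ω_3^0 = Σ x[n]
= (-1) + (2) + (-2)

X[0] = -1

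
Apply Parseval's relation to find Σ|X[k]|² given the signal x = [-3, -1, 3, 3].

Parseval: Σ|x[n]|² = (1/N)Σ|X[k]|², so Σ|X[k]|² = N·Σ|x[n]|² = 4·28.0000

Σ|X[k]|² = N·Σ|x[n]|² = 4·28.0000 = 112.0000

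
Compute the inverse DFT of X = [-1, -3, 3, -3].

x[n] = (1/4) Σ(k=0 to 3) X[k] · e^(2πikn/4)

Computing each x[n]:
x[0] = -1
x[1] = -1
x[2] = 2
x[3] = -1

x = [-1, -1, 2, -1]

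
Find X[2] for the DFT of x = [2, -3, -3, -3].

X[2] = Σ(n=0 to 3) x[n] · ω_4^(2n) where ω_4 = e^(-2πi/4)
= (2)·ω_4^0 + (-3)·ω_4^2 + (-3)·ω_4^4 + (-3)·ω_4^6

X[2] = 5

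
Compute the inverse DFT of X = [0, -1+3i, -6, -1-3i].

x[n] = (1/4) Σ(k=0 to 3) X[k] · e^(2πikn/4)

Computing each x[n]:
x[0] = -2
x[1] = 0
x[2] = -1
x[3] = 3

x = [-2, 0, -1, 3]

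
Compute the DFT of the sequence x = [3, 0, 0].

X[k] = Σ(n=0 to 2) x[n] · ω_3^(nk)
where ω_3 = e^(-2πi/3)

Computing each X[k]:
X[0] = 3
X[1] = 3
X[2] = 3

X = [3, 3, 3]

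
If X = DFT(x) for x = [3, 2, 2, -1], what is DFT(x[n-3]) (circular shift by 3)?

Time shift by 3: X_shifted[k] = ω_4^(3k) · X[k]
Shifted x = [2, 2, -1, 3]

DFT(x[n-3]) = [6, 3+1i, -4, 3-1i]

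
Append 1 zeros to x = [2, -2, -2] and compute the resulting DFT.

Original 3-point DFT: [-2, 4, 4]
Zero-padded 4-point DFT provides frequency interpolation.

DFT_4([x, 0, ...]) = [-2, 4+2i, 2, 4-2i]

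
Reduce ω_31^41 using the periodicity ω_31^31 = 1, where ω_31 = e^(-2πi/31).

Since ω_31^31 = 1, powers reduce modulo 31.
41 mod 31 = 10
So ω_31^41 = ω_31^10 = e^(-2πi·10/31)

ω_31^41 = ω_31^10 = -0.4404-0.8978i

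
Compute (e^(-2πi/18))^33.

Since ω_18^18 = 1, powers reduce modulo 18.
33 mod 18 = 15
So ω_18^33 = ω_18^15 = e^(-2πi·15/18)

ω_18^33 = ω_18^15 = 0.5000+0.8660i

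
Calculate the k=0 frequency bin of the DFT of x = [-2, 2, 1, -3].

X[0] = Σ(n=0 to 3) x[n] · ω_4^0 = Σ x[n]
= (-2) + (2) + (1) + (-3)

X[0] = -2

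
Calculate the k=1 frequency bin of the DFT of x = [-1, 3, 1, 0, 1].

X[1] = Σ(n=0 to 4) x[n] · ω_5^(1n) where ω_5 = e^(-2πi/5)
= (-1)·ω_5^0 + (3)·ω_5^1 + (1)·ω_5^2 + (0)·ω_5^3 + (1)·ω_5^4

X[1] = -0.5729-2.4899i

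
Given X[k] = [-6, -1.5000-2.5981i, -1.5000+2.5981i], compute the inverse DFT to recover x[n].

x[n] = (1/3) Σ(k=0 to 2) X[k] · e^(2πikn/3)

Computing each x[n]:
x[0] = -3
x[1] = 0
x[2] = -3

x = [-3, 0, -3]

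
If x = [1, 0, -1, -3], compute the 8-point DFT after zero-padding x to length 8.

Original 4-point DFT: [-3, 2-3i, 3, 2+3i]
Zero-padded 8-point DFT provides frequency interpolation.

DFT_8([x, 0, ...]) = [-3, 3.1213+3.1213i, 2-3i, -1.1213+1.1213i, 3, -1.1213-1.1213i, 2+3i, 3.1213-3.1213i]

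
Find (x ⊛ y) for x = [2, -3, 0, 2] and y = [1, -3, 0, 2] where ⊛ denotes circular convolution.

(x ⊛ y)[n] = Σ(m=0 to 3) x[m] · y[(n-m) mod 4]

Computing each output sample:
(x ⊛ y)[0] = -10
(x ⊛ y)[1] = -9
(x ⊛ y)[2] = 13
(x ⊛ y)[3] = 6

x ⊛ y = [-10, -9, 13, 6]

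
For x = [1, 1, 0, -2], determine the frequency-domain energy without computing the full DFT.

Parseval: Σ|x[n]|² = (1/N)Σ|X[k]|², so Σ|X[k]|² = N·Σ|x[n]|² = 4·6.0000

Σ|X[k]|² = N·Σ|x[n]|² = 4·6.0000 = 24.0000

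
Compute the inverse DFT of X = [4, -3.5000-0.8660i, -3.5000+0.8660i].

x[n] = (1/3) Σ(k=0 to 2) X[k] · e^(2πikn/3)

Computing each x[n]:
x[0] = -1
x[1] = 3
x[2] = 2

x = [-1, 3, 2]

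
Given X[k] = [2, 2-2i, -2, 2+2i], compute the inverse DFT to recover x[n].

x[n] = (1/4) Σ(k=0 to 3) X[k] · e^(2πikn/4)

Computing each x[n]:
x[0] = 1
x[1] = 2
x[2] = -1
x[3] = 0

x = [1, 2, -1, 0]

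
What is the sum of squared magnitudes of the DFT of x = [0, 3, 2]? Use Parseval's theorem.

Parseval: Σ|x[n]|² = (1/N)Σ|X[k]|², so Σ|X[k]|² = N·Σ|x[n]|² = 3·13.0000

Σ|X[k]|² = N·Σ|x[n]|² = 3·13.0000 = 39.0000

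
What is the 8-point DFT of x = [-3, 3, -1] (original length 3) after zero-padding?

Original 3-point DFT: [-1, -4.0000-3.4641i, -4.0000+3.4641i]
Zero-padded 8-point DFT provides frequency interpolation.

DFT_8([x, 0, ...]) = [-1, -0.8787-1.1213i, -2-3i, -5.1213-3.1213i, -7, -5.1213+3.1213i, -2+3i, -0.8787+1.1213i]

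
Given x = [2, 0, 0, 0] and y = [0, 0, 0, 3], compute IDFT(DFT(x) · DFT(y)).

(x ⊛ y)[n] = Σ(m=0 to 3) x[m] · y[(n-m) mod 4]

Computing each output sample:
(x ⊛ y)[0] = 0
(x ⊛ y)[1] = 0
(x ⊛ y)[2] = 0
(x ⊛ y)[3] = 6

x ⊛ y = [0, 0, 0, 6]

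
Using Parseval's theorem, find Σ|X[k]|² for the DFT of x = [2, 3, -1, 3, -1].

Parseval: Σ|x[n]|² = (1/N)Σ|X[k]|², so Σ|X[k]|² = N·Σ|x[n]|² = 5·24.0000

Σ|X[k]|² = N·Σ|x[n]|² = 5·24.0000 = 120.0000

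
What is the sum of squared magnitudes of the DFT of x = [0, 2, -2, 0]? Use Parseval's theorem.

Parseval: Σ|x[n]|² = (1/N)Σ|X[k]|², so Σ|X[k]|² = N·Σ|x[n]|² = 4·8.0000

Σ|X[k]|² = N·Σ|x[n]|² = 4·8.0000 = 32.0000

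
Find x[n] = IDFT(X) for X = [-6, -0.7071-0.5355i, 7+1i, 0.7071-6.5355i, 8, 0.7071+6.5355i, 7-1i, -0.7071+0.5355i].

x[n] = (1/8) Σ(k=0 to 7) X[k] · e^(2πikn/8)

Computing each x[n]:
x[0] = 2
x[1] = -1
x[2] = -3
x[3] = 0
x[4] = 2
x[5] = -3
x[6] = 0
x[7] = -3

x = [2, -1, -3, 0, 2, -3, 0, -3]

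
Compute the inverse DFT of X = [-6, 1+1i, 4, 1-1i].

x[n] = (1/4) Σ(k=0 to 3) X[k] · e^(2πikn/4)

Computing each x[n]:
x[0] = 0
x[1] = -3
x[2] = -1
x[3] = -2

x = [0, -3, -1, -2]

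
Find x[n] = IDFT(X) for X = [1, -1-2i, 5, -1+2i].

x[n] = (1/4) Σ(k=0 to 3) X[k] · e^(2πikn/4)

Computing each x[n]:
x[0] = 1
x[1] = 0
x[2] = 2
x[3] = -2

x = [1, 0, 2, -2]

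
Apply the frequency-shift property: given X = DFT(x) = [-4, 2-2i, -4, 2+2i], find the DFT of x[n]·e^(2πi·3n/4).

Modulation property: DFT(ω_4^(-3n)·x[n]) = X[(k-3) mod 4], so circularly shift X by 3 positions.

X[k-3] = [2-2i, -4, 2+2i, -4]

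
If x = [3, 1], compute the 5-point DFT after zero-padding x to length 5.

Original 2-point DFT: [4, 2]
Zero-padded 5-point DFT provides frequency interpolation.

DFT_5([x, 0, ...]) = [4, 3.3090-0.9511i, 2.1910-0.5878i, 2.1910+0.5878i, 3.3090+0.9511i]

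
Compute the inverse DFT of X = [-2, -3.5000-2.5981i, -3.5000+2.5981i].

x[n] = (1/3) Σ(k=0 to 2) X[k] · e^(2πikn/3)

Computing each x[n]:
x[0] = -3
x[1] = 2
x[2] = -1

x = [-3, 2, -1]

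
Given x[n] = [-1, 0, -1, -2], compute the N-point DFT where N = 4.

X[k] = Σ(n=0 to 3) x[n] · ω_4^(nk)
where ω_4 = e^(-2πi/4)

Computing each X[k]:
X[0] = -4
X[1] = -2i
X[2] = 0
X[3] = 2i

X = [-4, -2i, 0, 2i]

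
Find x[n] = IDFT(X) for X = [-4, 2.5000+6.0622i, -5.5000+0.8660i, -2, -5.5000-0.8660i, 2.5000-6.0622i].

x[n] = (1/6) Σ(k=0 to 5) X[k] · e^(2πikn/6)

Computing each x[n]:
x[0] = -2
x[1] = -1
x[2] = -2
x[3] = -3
x[4] = 1
x[5] = 3

x = [-2, -1, -2, -3, 1, 3]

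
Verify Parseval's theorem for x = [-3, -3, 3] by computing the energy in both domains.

Time domain:
Σ|x[n]|² = |-3|² + |-3|² + |3|² = 27.0000

Frequency domain:
(1/3)Σ|X[k]|² = (1/3)(|-3|² + |-3.0000+5.1962i|² + |-3.0000-5.1962i|²) = (1/3)·81.0000 = 27.0000

Both sides agree, confirming Parseval's theorem.

Σ|x[n]|² = (1/N)Σ|X[k]|² = 27.0000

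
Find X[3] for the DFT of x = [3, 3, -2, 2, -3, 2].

X[3] = Σ(n=0 to 5) x[n] · ω_6^(3n) where ω_6 = e^(-2πi/6)
= (3)·ω_6^0 + (3)·ω_6^3 + (-2)·ω_6^6 + (2)·ω_6^9 + (-3)·ω_6^12 + (2)·ω_6^15

X[3] = -9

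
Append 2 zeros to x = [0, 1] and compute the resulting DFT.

Original 2-point DFT: [1, -1]
Zero-padded 4-point DFT provides frequency interpolation.

DFT_4([x, 0, ...]) = [1, -1i, -1, 1i]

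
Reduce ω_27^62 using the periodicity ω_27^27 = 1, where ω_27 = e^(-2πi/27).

Since ω_27^27 = 1, powers reduce modulo 27.
62 mod 27 = 8
So ω_27^62 = ω_27^8 = e^(-2πi·8/27)

ω_27^62 = ω_27^8 = -0.2868-0.9580i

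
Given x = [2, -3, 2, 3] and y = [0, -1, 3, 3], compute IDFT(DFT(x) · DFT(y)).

(x ⊛ y)[n] = Σ(m=0 to 3) x[m] · y[(n-m) mod 4]

Computing each output sample:
(x ⊛ y)[0] = -6
(x ⊛ y)[1] = 13
(x ⊛ y)[2] = 18
(x ⊛ y)[3] = -5

x ⊛ y = [-6, 13, 18, -5]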